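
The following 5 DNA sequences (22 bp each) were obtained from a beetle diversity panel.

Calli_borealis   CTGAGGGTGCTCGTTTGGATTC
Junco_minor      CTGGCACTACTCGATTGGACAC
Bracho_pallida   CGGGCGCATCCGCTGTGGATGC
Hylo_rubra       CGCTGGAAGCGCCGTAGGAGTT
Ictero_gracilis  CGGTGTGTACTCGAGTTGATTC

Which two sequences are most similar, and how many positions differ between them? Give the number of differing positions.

Pairwise Hamming distances:
  Calli_borealis vs Junco_minor: 8
  Calli_borealis vs Bracho_pallida: 11
  Calli_borealis vs Hylo_rubra: 11
  Calli_borealis vs Ictero_gracilis: 7
  Junco_minor vs Bracho_pallida: 11
  Junco_minor vs Hylo_rubra: 15
  Junco_minor vs Ictero_gracilis: 9
  Bracho_pallida vs Hylo_rubra: 13
  Bracho_pallida vs Ictero_gracilis: 12
  Hylo_rubra vs Ictero_gracilis: 13
The smallest is 7, between Calli_borealis and Ictero_gracilis.

7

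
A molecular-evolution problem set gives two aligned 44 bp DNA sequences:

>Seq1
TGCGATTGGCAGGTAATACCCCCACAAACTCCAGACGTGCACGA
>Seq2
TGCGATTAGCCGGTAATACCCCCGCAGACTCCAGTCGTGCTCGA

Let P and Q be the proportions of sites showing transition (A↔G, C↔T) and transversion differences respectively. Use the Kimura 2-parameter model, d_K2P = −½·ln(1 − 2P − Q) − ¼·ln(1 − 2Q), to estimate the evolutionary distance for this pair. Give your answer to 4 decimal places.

Differing sites — 8:G/A (Ti); 11:A/C (Tv); 24:A/G (Ti); 27:A/G (Ti); 35:A/T (Tv); 41:A/T (Tv).
Of the 6 differences, 3 transitions and 3 transversions over 44 sites: P = 3/44 = 0.068182, Q = 3/44 = 0.068182.
d = −0.5·ln(0.795454) − 0.25·ln(0.863636) = −0.5·(-0.228842) − 0.25·(-0.146604) = 0.1511.

0.1511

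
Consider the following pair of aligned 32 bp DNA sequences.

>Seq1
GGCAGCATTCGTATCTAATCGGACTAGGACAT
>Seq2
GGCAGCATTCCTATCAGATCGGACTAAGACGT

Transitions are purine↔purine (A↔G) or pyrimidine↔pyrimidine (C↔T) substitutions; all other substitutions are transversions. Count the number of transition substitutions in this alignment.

3

The sequences differ at positions 11 (G/C, transversion), 16 (T/A, transversion), 17 (A/G, transition), 27 (G/A, transition), 31 (A/G, transition).
Of the 5 differences, 3 transitions and 2 transversions, so the answer is 3.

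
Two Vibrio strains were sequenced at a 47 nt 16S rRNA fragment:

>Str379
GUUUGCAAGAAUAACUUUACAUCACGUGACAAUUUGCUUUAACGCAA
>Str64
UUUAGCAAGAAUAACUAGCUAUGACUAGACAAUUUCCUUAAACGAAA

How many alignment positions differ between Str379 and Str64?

Differing sites — 1:G/U; 4:U/A; 17:U/A; 18:U/G; 19:A/C; 20:C/U; 23:C/G; 26:G/U; 27:U/A; 36:G/C; 40:U/A; 45:C/A.
That gives 12 mismatches out of 47 aligned sites, so the Hamming distance is 12.

12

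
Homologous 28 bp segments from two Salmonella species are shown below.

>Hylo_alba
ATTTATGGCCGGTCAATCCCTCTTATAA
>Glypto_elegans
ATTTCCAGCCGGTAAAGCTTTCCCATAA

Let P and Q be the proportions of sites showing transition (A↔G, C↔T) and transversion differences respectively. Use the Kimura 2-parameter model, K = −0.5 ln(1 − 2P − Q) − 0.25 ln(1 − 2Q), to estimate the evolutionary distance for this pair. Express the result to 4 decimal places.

0.4439

Mismatches occur at site 5 (A↔C, transversion), site 6 (T↔C, transition), site 7 (G↔A, transition), site 14 (C↔A, transversion), site 17 (T↔G, transversion), site 19 (C↔T, transition), site 20 (C↔T, transition), site 23 (T↔C, transition), site 24 (T↔C, transition).
Of the 9 differences, 6 transitions and 3 transversions over 28 sites: P = 6/28 = 0.214286, Q = 3/28 = 0.107143.
d = −0.5·ln(0.464285) − 0.25·ln(0.785714) = −0.5·(-0.767257) − 0.25·(-0.241162) = 0.4439.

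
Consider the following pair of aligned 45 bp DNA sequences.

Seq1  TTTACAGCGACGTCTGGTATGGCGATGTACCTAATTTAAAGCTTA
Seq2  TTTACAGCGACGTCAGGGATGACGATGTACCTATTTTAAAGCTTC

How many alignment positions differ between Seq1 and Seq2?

5

Differing sites — 15:T/A; 18:T/G; 22:G/A; 34:A/T; 45:A/C.
That gives 5 mismatches out of 45 aligned sites, so the Hamming distance is 5.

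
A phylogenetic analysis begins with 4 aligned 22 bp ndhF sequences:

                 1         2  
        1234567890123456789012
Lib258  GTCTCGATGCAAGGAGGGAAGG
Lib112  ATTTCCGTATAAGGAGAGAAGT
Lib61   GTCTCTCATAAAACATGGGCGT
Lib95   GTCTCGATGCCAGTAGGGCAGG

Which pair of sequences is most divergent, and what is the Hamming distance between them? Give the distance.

Pairwise Hamming distances:
  Lib258 vs Lib112: 8
  Lib258 vs Lib61: 11
  Lib258 vs Lib95: 3
  Lib112 vs Lib61: 13
  Lib112 vs Lib95: 11
  Lib61 vs Lib95: 12
The largest is 13, between Lib112 and Lib61.

13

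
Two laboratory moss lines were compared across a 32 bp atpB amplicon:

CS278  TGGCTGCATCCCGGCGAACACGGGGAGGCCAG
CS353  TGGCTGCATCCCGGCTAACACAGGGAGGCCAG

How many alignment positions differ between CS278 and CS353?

The sequences differ at positions 16 (G/T), 22 (G/A).
That gives 2 mismatches out of 32 aligned sites, so the Hamming distance is 2.

2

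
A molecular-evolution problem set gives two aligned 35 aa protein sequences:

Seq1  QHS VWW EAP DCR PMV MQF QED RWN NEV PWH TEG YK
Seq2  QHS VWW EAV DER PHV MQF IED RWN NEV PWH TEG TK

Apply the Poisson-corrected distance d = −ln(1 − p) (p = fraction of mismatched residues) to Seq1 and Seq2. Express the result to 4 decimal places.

0.1542

Mismatches occur at site 9 (P/V), site 11 (C/E), site 14 (M/H), site 19 (Q/I), site 34 (Y/T).
p = 5/35 = 0.142857.
d = −ln(1 − 0.142857) = −ln(0.857143) = 0.1542.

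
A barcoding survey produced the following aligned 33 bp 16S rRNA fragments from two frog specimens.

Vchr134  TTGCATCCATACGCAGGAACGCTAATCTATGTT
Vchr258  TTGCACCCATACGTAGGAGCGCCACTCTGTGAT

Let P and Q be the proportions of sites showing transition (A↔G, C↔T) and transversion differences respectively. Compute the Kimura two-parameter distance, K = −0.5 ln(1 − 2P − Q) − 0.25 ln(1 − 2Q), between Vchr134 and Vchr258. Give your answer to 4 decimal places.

Differing sites — 6:T/C (Ti); 14:C/T (Ti); 19:A/G (Ti); 23:T/C (Ti); 25:A/C (Tv); 29:A/G (Ti); 32:T/A (Tv).
Of the 7 differences, 5 transitions and 2 transversions over 33 sites: P = 5/33 = 0.151515, Q = 2/33 = 0.060606.
d = −0.5·ln(0.636364) − 0.25·ln(0.878788) = −0.5·(-0.451985) − 0.25·(-0.129212) = 0.2583.

0.2583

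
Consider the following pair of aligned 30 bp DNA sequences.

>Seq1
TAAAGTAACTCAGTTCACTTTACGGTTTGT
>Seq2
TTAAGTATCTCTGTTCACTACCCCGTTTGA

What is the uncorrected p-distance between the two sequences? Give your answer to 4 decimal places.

0.2667

Mismatches occur at site 2 (A→T), site 8 (A→T), site 12 (A→T), site 20 (T→A), site 21 (T→C), site 22 (A→C), site 24 (G→C), site 30 (T→A).
There are 8 differences over 30 sites, so p = 8/30 = 0.2667.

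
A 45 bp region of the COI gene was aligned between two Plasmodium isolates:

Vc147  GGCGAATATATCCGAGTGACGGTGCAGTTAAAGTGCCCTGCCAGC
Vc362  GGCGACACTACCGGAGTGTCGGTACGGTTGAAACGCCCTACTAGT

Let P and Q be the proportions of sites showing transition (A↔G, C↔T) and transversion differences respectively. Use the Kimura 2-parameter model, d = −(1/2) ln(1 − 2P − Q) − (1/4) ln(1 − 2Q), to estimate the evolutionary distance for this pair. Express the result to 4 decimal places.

Differing sites — 6:A/C (Tv); 7:T/A (Tv); 8:A/C (Tv); 11:T/C (Ti); 13:C/G (Tv); 19:A/T (Tv); 24:G/A (Ti); 26:A/G (Ti); 30:A/G (Ti); 33:G/A (Ti); 34:T/C (Ti); 40:G/A (Ti); 42:C/T (Ti); 45:C/T (Ti).
Of the 14 differences, 9 transitions and 5 transversions over 45 sites: P = 9/45 = 0.200000, Q = 5/45 = 0.111111.
d = −0.5·ln(0.488889) − 0.25·ln(0.777778) = −0.5·(-0.715620) − 0.25·(-0.251314) = 0.4206.

0.4206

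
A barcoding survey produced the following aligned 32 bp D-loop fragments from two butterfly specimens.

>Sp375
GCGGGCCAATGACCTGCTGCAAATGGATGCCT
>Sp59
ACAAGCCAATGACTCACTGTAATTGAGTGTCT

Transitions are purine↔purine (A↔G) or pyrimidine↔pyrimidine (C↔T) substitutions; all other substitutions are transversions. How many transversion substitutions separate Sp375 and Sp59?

Differing sites — 1:G/A (Ti); 3:G/A (Ti); 4:G/A (Ti); 14:C/T (Ti); 15:T/C (Ti); 16:G/A (Ti); 20:C/T (Ti); 23:A/T (Tv); 26:G/A (Ti); 27:A/G (Ti); 30:C/T (Ti).
Of the 11 differences, 10 transitions and 1 transversion, so the answer is 1.

1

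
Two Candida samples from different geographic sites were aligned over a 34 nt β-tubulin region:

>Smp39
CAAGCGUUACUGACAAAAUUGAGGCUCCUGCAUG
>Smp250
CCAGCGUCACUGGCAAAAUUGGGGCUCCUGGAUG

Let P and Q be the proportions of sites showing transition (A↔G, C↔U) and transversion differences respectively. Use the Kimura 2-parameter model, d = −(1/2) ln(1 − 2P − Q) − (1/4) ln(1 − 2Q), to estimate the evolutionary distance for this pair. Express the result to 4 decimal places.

Differing sites — 2:A/C (Tv); 8:U/C (Ti); 13:A/G (Ti); 22:A/G (Ti); 31:C/G (Tv).
Of the 5 differences, 3 transitions and 2 transversions over 34 sites: P = 3/34 = 0.088235, Q = 2/34 = 0.058824.
d = −0.5·ln(0.764706) − 0.25·ln(0.882352) = −0.5·(-0.268264) − 0.25·(-0.125164) = 0.1654.

0.1654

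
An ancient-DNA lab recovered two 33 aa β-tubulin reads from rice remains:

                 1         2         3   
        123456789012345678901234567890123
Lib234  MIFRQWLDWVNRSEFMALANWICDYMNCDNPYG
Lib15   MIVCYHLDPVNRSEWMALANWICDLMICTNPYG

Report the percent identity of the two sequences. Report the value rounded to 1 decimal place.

72.7%

The sequences differ at positions 3 (F/V), 4 (R/C), 5 (Q/Y), 6 (W/H), 9 (W/P), 15 (F/W), 25 (Y/L), 27 (N/I), 29 (D/T).
24 of the 33 sites match, so the percent identity is 24/33 × 100 = 72.7%.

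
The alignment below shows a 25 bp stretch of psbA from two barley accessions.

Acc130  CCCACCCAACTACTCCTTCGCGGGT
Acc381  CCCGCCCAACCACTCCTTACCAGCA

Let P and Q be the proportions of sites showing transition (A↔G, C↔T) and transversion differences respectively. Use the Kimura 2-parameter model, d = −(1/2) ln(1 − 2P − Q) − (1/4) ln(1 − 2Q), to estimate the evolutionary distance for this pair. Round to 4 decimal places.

0.3518

Mismatches occur at site 4 (A↔G, transition), site 11 (T↔C, transition), site 19 (C↔A, transversion), site 20 (G↔C, transversion), site 22 (G↔A, transition), site 24 (G↔C, transversion), site 25 (T↔A, transversion).
Of the 7 differences, 3 transitions and 4 transversions over 25 sites: P = 3/25 = 0.120000, Q = 4/25 = 0.160000.
d = −0.5·ln(0.600000) − 0.25·ln(0.680000) = −0.5·(-0.510826) − 0.25·(-0.385662) = 0.3518.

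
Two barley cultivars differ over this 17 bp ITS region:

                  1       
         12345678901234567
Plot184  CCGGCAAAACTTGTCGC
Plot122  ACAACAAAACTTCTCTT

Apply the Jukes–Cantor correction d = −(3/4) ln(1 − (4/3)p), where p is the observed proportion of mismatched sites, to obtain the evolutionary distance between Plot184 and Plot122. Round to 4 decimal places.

The sequences differ at positions 1 (C/A), 3 (G/A), 4 (G/A), 13 (G/C), 16 (G/T), 17 (C/T).
p = 6/17 = 0.352941.
d = −0.75 · ln(1 − (4/3)·0.352941) = −0.75 · ln(0.529412) = −0.75 · (-0.635988) = 0.4770.

0.4770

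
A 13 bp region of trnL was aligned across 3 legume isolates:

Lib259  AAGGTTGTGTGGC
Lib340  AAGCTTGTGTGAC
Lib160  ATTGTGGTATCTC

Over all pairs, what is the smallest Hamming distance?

2

Pairwise Hamming distances:
  Lib259 vs Lib340: 2
  Lib259 vs Lib160: 6
  Lib340 vs Lib160: 7
The smallest is 2, between Lib259 and Lib340.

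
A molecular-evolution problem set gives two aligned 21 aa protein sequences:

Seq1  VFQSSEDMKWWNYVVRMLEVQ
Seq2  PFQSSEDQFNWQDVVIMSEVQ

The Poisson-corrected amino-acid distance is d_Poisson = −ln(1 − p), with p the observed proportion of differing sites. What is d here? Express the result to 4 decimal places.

0.4796

The sequences differ at positions 1 (V/P), 8 (M/Q), 9 (K/F), 10 (W/N), 12 (N/Q), 13 (Y/D), 16 (R/I), 18 (L/S).
p = 8/21 = 0.380952.
d = −ln(1 − 0.380952) = −ln(0.619048) = 0.4796.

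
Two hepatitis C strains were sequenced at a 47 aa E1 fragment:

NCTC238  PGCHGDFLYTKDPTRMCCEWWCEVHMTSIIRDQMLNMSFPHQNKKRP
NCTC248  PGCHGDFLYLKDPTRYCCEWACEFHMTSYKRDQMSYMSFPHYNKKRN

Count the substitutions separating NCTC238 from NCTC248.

10

The sequences differ at positions 10 (T/L), 16 (M/Y), 21 (W/A), 24 (V/F), 29 (I/Y), 30 (I/K), 35 (L/S), 36 (N/Y), 42 (Q/Y), 47 (P/N).
That gives 10 mismatches out of 47 aligned sites, so the Hamming distance is 10.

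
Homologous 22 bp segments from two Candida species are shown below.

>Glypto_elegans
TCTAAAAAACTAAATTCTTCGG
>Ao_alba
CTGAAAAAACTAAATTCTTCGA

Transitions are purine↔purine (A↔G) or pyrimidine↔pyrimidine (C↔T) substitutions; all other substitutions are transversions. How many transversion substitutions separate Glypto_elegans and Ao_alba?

1

Mismatches occur at site 1 (T↔C, transition), site 2 (C↔T, transition), site 3 (T↔G, transversion), site 22 (G↔A, transition).
Of the 4 differences, 3 transitions and 1 transversion, so the answer is 1.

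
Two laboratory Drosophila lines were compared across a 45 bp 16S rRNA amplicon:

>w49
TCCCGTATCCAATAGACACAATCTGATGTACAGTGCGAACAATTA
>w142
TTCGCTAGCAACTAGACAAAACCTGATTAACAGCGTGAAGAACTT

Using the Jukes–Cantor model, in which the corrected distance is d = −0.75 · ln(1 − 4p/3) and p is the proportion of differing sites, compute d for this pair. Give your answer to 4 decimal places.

0.4408

Differing sites — 2:C/T; 4:C/G; 5:G/C; 8:T/G; 10:C/A; 12:A/C; 19:C/A; 22:T/C; 28:G/T; 29:T/A; 34:T/C; 36:C/T; 40:C/G; 43:T/C; 45:A/T.
p = 15/45 = 0.333333.
d = −0.75 · ln(1 − (4/3)·0.333333) = −0.75 · ln(0.555556) = −0.75 · (-0.587786) = 0.4408.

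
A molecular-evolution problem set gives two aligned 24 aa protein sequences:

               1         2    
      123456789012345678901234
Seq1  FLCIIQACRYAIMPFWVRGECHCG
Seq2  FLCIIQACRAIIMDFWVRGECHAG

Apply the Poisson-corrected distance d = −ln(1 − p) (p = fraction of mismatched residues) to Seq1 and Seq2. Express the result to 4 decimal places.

0.1823

The sequences differ at positions 10 (Y/A), 11 (A/I), 14 (P/D), 23 (C/A).
p = 4/24 = 0.166667.
d = −ln(1 − 0.166667) = −ln(0.833333) = 0.1823.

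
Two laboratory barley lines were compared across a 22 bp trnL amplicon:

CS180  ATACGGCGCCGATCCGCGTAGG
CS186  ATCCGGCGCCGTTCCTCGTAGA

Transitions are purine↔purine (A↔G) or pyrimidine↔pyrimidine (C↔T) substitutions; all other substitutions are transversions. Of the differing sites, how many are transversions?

Mismatches occur at site 3 (A↔C, transversion), site 12 (A↔T, transversion), site 16 (G↔T, transversion), site 22 (G↔A, transition).
Of the 4 differences, 1 transition and 3 transversions, so the answer is 3.

3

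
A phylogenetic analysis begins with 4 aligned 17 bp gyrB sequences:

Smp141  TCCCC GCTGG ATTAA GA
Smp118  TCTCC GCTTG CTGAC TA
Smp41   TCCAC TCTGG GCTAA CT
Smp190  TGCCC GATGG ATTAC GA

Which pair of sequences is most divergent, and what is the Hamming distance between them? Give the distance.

10

Pairwise Hamming distances:
  Smp141 vs Smp118: 6
  Smp141 vs Smp41: 6
  Smp141 vs Smp190: 3
  Smp118 vs Smp41: 10
  Smp118 vs Smp190: 7
  Smp41 vs Smp190: 9
The largest is 10, between Smp118 and Smp41.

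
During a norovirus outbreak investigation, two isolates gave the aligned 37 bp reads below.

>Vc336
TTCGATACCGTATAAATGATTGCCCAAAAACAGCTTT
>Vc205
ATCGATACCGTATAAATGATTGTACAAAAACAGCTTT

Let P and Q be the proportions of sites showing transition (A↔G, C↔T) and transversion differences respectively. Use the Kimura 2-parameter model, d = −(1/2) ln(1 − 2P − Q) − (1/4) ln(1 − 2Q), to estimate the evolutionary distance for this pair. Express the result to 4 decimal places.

The sequences differ at positions 1 (T/A, transversion), 23 (C/T, transition), 24 (C/A, transversion).
Of the 3 differences, 1 transition and 2 transversions over 37 sites: P = 1/37 = 0.027027, Q = 2/37 = 0.054054.
d = −0.5·ln(0.891892) − 0.25·ln(0.891892) = −0.5·(-0.114410) − 0.25·(-0.114410) = 0.0858.

0.0858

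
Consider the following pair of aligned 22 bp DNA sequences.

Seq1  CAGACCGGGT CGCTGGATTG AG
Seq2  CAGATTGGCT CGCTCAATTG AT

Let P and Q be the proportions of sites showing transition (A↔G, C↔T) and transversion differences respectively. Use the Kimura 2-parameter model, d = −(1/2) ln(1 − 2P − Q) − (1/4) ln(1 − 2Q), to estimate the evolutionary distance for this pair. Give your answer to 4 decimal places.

The sequences differ at positions 5 (C/T, transition), 6 (C/T, transition), 9 (G/C, transversion), 15 (G/C, transversion), 16 (G/A, transition), 22 (G/T, transversion).
Of the 6 differences, 3 transitions and 3 transversions over 22 sites: P = 3/22 = 0.136364, Q = 3/22 = 0.136364.
d = −0.5·ln(0.590908) − 0.25·ln(0.727272) = −0.5·(-0.526095) − 0.25·(-0.318455) = 0.3427.

0.3427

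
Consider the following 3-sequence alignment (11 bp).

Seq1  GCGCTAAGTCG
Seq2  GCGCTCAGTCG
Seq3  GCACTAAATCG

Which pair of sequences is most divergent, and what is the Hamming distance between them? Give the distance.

3

Pairwise Hamming distances:
  Seq1 vs Seq2: 1
  Seq1 vs Seq3: 2
  Seq2 vs Seq3: 3
The largest is 3, between Seq2 and Seq3.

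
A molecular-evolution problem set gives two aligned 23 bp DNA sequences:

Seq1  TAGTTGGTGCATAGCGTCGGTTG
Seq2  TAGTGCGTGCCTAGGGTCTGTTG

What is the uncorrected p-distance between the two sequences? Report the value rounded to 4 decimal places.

Differing sites — 5:T/G; 6:G/C; 11:A/C; 15:C/G; 19:G/T.
There are 5 differences over 23 sites, so p = 5/23 = 0.2174.

0.2174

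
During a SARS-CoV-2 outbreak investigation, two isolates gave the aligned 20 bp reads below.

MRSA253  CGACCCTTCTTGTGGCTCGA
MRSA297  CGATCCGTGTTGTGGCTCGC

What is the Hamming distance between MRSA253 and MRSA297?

The sequences differ at positions 4 (C/T), 7 (T/G), 9 (C/G), 20 (A/C).
That gives 4 mismatches out of 20 aligned sites, so the Hamming distance is 4.

4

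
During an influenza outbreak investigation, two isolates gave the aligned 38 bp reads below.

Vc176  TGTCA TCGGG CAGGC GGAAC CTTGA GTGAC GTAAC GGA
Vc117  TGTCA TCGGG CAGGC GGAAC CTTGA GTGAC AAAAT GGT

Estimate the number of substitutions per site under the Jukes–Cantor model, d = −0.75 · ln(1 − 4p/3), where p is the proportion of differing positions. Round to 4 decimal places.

0.1134

Mismatches occur at site 31 (G↔A), site 32 (T↔A), site 35 (C↔T), site 38 (A↔T).
p = 4/38 = 0.105263.
d = −0.75 · ln(1 − (4/3)·0.105263) = −0.75 · ln(0.859649) = −0.75 · (-0.151231) = 0.1134.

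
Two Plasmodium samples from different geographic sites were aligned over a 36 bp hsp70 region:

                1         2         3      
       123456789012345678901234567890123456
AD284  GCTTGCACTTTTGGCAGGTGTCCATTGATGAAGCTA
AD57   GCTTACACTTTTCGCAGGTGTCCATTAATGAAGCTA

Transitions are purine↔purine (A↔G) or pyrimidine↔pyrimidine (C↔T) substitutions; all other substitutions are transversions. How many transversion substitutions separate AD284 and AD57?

1

Differing sites — 5:G/A (Ti); 13:G/C (Tv); 27:G/A (Ti).
Of the 3 differences, 2 transitions and 1 transversion, so the answer is 1.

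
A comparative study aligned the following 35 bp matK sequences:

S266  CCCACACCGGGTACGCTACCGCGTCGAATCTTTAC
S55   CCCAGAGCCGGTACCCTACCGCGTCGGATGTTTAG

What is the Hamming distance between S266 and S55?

The sequences differ at positions 5 (C/G), 7 (C/G), 9 (G/C), 15 (G/C), 27 (A/G), 30 (C/G), 35 (C/G).
That gives 7 mismatches out of 35 aligned sites, so the Hamming distance is 7.

7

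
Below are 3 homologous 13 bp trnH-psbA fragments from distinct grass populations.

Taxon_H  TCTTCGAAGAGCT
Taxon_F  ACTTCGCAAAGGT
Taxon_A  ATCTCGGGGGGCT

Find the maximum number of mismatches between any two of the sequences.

Pairwise Hamming distances:
  Taxon_H vs Taxon_F: 4
  Taxon_H vs Taxon_A: 6
  Taxon_F vs Taxon_A: 7
The largest is 7, between Taxon_F and Taxon_A.

7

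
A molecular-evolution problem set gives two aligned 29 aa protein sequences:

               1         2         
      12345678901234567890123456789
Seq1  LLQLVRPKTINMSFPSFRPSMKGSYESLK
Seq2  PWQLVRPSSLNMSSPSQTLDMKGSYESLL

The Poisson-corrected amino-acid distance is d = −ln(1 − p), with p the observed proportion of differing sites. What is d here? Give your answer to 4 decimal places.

0.4769

Differing sites — 1:L/P; 2:L/W; 8:K/S; 9:T/S; 10:I/L; 14:F/S; 17:F/Q; 18:R/T; 19:P/L; 20:S/D; 29:K/L.
p = 11/29 = 0.379310.
d = −ln(1 − 0.379310) = −ln(0.620690) = 0.4769.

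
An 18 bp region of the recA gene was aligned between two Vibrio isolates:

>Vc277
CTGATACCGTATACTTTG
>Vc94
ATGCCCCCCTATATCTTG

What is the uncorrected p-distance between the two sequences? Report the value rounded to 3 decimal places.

The sequences differ at positions 1 (C/A), 4 (A/C), 5 (T/C), 6 (A/C), 9 (G/C), 14 (C/T), 15 (T/C).
There are 7 differences over 18 sites, so p = 7/18 = 0.389.

0.389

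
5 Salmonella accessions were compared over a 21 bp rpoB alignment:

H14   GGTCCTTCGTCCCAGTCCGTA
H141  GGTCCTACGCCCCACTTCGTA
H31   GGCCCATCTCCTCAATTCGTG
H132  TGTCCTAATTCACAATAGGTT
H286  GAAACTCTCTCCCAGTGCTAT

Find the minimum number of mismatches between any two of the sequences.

Pairwise Hamming distances:
  H14 vs H141: 4
  H14 vs H31: 8
  H14 vs H132: 9
  H14 vs H286: 10
  H141 vs H31: 7
  H141 vs H132: 9
  H141 vs H286: 12
  H31 vs H132: 10
  H31 vs H286: 14
  H132 vs H286: 13
The smallest is 4, between H14 and H141.

4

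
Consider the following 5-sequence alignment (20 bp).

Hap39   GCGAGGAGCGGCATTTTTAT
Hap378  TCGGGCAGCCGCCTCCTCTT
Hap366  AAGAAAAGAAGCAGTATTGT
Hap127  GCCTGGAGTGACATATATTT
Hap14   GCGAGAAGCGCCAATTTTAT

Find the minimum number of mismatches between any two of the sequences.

Pairwise Hamming distances:
  Hap39 vs Hap378: 9
  Hap39 vs Hap366: 9
  Hap39 vs Hap127: 7
  Hap39 vs Hap14: 3
  Hap378 vs Hap366: 13
  Hap378 vs Hap127: 12
  Hap378 vs Hap14: 11
  Hap366 vs Hap127: 14
  Hap366 vs Hap14: 9
  Hap127 vs Hap14: 9
The smallest is 3, between Hap39 and Hap14.

3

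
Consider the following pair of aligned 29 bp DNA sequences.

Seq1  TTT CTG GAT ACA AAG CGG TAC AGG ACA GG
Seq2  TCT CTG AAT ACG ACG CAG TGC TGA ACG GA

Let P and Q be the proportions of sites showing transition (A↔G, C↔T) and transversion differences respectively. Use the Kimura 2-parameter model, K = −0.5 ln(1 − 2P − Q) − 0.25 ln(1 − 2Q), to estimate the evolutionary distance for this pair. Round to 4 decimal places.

Differing sites — 2:T/C (Ti); 7:G/A (Ti); 12:A/G (Ti); 14:A/C (Tv); 17:G/A (Ti); 20:A/G (Ti); 22:A/T (Tv); 24:G/A (Ti); 27:A/G (Ti); 29:G/A (Ti).
Of the 10 differences, 8 transitions and 2 transversions over 29 sites: P = 8/29 = 0.275862, Q = 2/29 = 0.068966.
d = −0.5·ln(0.379310) − 0.25·ln(0.862068) = −0.5·(-0.969401) − 0.25·(-0.148421) = 0.5218.

0.5218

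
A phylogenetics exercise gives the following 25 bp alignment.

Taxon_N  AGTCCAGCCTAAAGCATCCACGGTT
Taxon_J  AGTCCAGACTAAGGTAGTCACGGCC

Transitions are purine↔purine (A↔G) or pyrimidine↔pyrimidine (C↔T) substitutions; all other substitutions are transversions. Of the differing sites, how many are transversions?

2

The sequences differ at positions 8 (C/A, transversion), 13 (A/G, transition), 15 (C/T, transition), 17 (T/G, transversion), 18 (C/T, transition), 24 (T/C, transition), 25 (T/C, transition).
Of the 7 differences, 5 transitions and 2 transversions, so the answer is 2.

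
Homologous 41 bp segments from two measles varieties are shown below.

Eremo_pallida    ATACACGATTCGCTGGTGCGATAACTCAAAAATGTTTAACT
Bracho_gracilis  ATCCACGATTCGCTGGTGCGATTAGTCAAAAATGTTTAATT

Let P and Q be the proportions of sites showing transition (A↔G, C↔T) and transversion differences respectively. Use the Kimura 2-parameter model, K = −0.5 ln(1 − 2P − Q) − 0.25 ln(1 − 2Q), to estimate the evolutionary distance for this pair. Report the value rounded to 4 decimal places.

0.1046

Differing sites — 3:A/C (Tv); 23:A/T (Tv); 25:C/G (Tv); 40:C/T (Ti).
Of the 4 differences, 1 transition and 3 transversions over 41 sites: P = 1/41 = 0.024390, Q = 3/41 = 0.073171.
d = −0.5·ln(0.878049) − 0.25·ln(0.853658) = −0.5·(-0.130053) − 0.25·(-0.158225) = 0.1046.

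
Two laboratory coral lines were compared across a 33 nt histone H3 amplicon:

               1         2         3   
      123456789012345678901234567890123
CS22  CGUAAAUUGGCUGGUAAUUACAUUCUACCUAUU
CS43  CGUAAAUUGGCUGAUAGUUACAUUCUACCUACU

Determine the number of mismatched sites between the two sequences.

3

The sequences differ at positions 14 (G/A), 17 (A/G), 32 (U/C).
That gives 3 mismatches out of 33 aligned sites, so the Hamming distance is 3.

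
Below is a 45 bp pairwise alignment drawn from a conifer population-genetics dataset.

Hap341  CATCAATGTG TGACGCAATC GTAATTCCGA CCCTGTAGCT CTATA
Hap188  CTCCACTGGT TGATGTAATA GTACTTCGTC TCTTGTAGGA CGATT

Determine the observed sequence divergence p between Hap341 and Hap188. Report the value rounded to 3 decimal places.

0.400

Mismatches occur at site 2 (A↔T), site 3 (T↔C), site 6 (A↔C), site 9 (T↔G), site 10 (G↔T), site 14 (C↔T), site 16 (C↔T), site 20 (C↔A), site 24 (A↔C), site 28 (C↔G), site 29 (G↔T), site 30 (A↔C), site 31 (C↔T), site 33 (C↔T), site 39 (C↔G), site 40 (T↔A), site 42 (T↔G), site 45 (A↔T).
There are 18 differences over 45 sites, so p = 18/45 = 0.400.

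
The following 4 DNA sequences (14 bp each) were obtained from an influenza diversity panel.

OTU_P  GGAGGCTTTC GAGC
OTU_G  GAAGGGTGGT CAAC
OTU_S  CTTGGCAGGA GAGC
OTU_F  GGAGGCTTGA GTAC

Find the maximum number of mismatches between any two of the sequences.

8

Pairwise Hamming distances:
  OTU_P vs OTU_G: 7
  OTU_P vs OTU_S: 7
  OTU_P vs OTU_F: 4
  OTU_G vs OTU_S: 8
  OTU_G vs OTU_F: 6
  OTU_S vs OTU_F: 7
The largest is 8, between OTU_G and OTU_S.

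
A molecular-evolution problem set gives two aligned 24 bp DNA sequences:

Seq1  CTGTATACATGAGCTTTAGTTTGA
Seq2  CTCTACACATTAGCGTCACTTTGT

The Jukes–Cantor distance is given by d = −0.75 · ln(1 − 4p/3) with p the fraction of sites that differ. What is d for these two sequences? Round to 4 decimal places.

0.3694

Mismatches occur at site 3 (G/C), site 6 (T/C), site 11 (G/T), site 15 (T/G), site 17 (T/C), site 19 (G/C), site 24 (A/T).
p = 7/24 = 0.291667.
d = −0.75 · ln(1 − (4/3)·0.291667) = −0.75 · ln(0.611111) = −0.75 · (-0.492477) = 0.3694.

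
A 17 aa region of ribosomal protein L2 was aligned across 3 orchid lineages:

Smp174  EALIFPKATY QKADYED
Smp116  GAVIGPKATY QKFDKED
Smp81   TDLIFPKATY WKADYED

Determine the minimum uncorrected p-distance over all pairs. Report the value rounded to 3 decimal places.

Pairwise Hamming distances:
  Smp174 vs Smp116: 5
  Smp174 vs Smp81: 3
  Smp116 vs Smp81: 7
The smallest is 3 mismatches, between Smp174 and Smp81; p = 3/17 = 0.176.

0.176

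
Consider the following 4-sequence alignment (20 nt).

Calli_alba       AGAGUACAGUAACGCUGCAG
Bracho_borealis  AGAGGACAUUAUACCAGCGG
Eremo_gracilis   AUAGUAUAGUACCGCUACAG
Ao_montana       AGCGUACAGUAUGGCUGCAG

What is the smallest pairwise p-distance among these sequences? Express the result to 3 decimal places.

0.150

Pairwise Hamming distances:
  Calli_alba vs Bracho_borealis: 7
  Calli_alba vs Eremo_gracilis: 4
  Calli_alba vs Ao_montana: 3
  Bracho_borealis vs Eremo_gracilis: 10
  Bracho_borealis vs Ao_montana: 7
  Eremo_gracilis vs Ao_montana: 6
The smallest is 3 mismatches, between Calli_alba and Ao_montana; p = 3/20 = 0.150.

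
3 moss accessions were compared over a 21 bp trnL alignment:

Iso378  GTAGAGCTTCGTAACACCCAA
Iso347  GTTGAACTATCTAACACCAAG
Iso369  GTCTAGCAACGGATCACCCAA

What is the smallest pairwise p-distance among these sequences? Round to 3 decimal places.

0.286

Pairwise Hamming distances:
  Iso378 vs Iso347: 7
  Iso378 vs Iso369: 6
  Iso347 vs Iso369: 10
The smallest is 6 mismatches, between Iso378 and Iso369; p = 6/21 = 0.286.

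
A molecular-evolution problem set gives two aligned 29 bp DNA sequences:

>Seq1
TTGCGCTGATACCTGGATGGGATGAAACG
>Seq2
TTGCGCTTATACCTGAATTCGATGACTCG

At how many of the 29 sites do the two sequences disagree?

6

Mismatches occur at site 8 (G/T), site 16 (G/A), site 19 (G/T), site 20 (G/C), site 26 (A/C), site 27 (A/T).
That gives 6 mismatches out of 29 aligned sites, so the Hamming distance is 6.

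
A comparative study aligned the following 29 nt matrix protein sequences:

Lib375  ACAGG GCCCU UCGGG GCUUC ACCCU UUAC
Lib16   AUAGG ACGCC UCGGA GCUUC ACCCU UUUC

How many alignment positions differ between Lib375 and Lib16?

Differing sites — 2:C/U; 6:G/A; 8:C/G; 10:U/C; 15:G/A; 28:A/U.
That gives 6 mismatches out of 29 aligned sites, so the Hamming distance is 6.

6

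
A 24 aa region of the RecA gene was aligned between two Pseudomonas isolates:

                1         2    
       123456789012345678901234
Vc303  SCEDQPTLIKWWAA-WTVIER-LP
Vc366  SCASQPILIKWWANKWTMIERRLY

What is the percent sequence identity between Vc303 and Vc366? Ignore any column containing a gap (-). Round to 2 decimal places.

72.73%

Excluding the 2 gap columns leaves 22 comparable sites.
Mismatches occur at site 3 (E→A), site 4 (D→S), site 7 (T→I), site 14 (A→N), site 18 (V→M), site 24 (P→Y).
16 of the 22 comparable sites match, so the percent identity is 16/22 × 100 = 72.73%.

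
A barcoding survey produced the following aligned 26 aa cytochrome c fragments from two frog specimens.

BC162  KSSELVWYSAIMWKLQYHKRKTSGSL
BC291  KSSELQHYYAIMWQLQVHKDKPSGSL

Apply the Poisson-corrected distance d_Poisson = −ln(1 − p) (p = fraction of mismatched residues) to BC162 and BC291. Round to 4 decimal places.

Mismatches occur at site 6 (V/Q), site 7 (W/H), site 9 (S/Y), site 14 (K/Q), site 17 (Y/V), site 20 (R/D), site 22 (T/P).
p = 7/26 = 0.269231.
d = −ln(1 − 0.269231) = −ln(0.730769) = 0.3137.

0.3137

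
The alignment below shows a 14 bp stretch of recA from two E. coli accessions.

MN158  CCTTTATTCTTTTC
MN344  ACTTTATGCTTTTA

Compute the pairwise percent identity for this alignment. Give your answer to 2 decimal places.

78.57%

Differing sites — 1:C/A; 8:T/G; 14:C/A.
11 of the 14 sites match, so the percent identity is 11/14 × 100 = 78.57%.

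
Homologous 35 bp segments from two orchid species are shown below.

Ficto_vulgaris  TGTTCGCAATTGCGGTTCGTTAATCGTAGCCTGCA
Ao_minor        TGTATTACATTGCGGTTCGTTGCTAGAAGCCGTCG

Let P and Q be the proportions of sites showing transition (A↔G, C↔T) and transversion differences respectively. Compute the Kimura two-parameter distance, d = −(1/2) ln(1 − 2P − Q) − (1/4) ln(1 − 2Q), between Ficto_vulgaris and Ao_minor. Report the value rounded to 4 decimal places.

0.4603

The sequences differ at positions 4 (T/A, transversion), 5 (C/T, transition), 6 (G/T, transversion), 7 (C/A, transversion), 8 (A/C, transversion), 22 (A/G, transition), 23 (A/C, transversion), 25 (C/A, transversion), 27 (T/A, transversion), 32 (T/G, transversion), 33 (G/T, transversion), 35 (A/G, transition).
Of the 12 differences, 3 transitions and 9 transversions over 35 sites: P = 3/35 = 0.085714, Q = 9/35 = 0.257143.
d = −0.5·ln(0.571429) − 0.25·ln(0.485714) = −0.5·(-0.559615) − 0.25·(-0.722135) = 0.4603.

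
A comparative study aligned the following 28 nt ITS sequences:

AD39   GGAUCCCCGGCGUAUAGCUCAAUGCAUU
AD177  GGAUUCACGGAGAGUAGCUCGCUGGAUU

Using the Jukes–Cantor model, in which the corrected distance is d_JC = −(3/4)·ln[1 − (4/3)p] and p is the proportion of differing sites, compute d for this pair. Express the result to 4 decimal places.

Mismatches occur at site 5 (C→U), site 7 (C→A), site 11 (C→A), site 13 (U→A), site 14 (A→G), site 21 (A→G), site 22 (A→C), site 25 (C→G).
p = 8/28 = 0.285714.
d = −0.75 · ln(1 − (4/3)·0.285714) = −0.75 · ln(0.619048) = −0.75 · (-0.479572) = 0.3597.

0.3597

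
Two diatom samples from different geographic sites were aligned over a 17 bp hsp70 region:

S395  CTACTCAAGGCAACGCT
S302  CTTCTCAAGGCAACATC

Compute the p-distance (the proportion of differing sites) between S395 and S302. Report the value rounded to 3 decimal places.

0.235

Differing sites — 3:A/T; 15:G/A; 16:C/T; 17:T/C.
There are 4 differences over 17 sites, so p = 4/17 = 0.235.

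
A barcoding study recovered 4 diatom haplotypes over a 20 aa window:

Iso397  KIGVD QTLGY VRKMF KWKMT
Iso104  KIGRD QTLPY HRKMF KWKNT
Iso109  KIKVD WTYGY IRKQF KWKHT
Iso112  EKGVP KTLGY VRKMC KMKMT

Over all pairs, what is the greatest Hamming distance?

11

Pairwise Hamming distances:
  Iso397 vs Iso104: 4
  Iso397 vs Iso109: 6
  Iso397 vs Iso112: 6
  Iso104 vs Iso109: 8
  Iso104 vs Iso112: 10
  Iso109 vs Iso112: 11
The largest is 11, between Iso109 and Iso112.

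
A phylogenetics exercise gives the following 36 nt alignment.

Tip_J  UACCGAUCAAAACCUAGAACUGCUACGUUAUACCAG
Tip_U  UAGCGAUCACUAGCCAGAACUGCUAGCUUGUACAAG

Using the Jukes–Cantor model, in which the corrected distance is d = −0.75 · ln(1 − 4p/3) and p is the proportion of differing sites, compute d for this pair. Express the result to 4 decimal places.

The sequences differ at positions 3 (C/G), 10 (A/C), 11 (A/U), 13 (C/G), 15 (U/C), 26 (C/G), 27 (G/C), 30 (A/G), 34 (C/A).
p = 9/36 = 0.250000.
d = −0.75 · ln(1 − (4/3)·0.250000) = −0.75 · ln(0.666667) = −0.75 · (-0.405465) = 0.3041.

0.3041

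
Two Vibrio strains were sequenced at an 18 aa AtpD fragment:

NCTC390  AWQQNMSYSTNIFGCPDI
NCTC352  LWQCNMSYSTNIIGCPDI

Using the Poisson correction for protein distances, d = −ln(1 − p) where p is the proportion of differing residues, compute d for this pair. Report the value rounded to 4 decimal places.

0.1823

The sequences differ at positions 1 (A/L), 4 (Q/C), 13 (F/I).
p = 3/18 = 0.166667.
d = −ln(1 − 0.166667) = −ln(0.833333) = 0.1823.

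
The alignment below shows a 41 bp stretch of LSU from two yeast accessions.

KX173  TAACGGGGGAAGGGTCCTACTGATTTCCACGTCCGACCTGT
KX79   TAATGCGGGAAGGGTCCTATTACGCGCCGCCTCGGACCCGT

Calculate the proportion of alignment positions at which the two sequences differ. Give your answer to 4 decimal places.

0.2927

The sequences differ at positions 4 (C/T), 6 (G/C), 20 (C/T), 22 (G/A), 23 (A/C), 24 (T/G), 25 (T/C), 26 (T/G), 29 (A/G), 31 (G/C), 34 (C/G), 39 (T/C).
There are 12 differences over 41 sites, so p = 12/41 = 0.2927.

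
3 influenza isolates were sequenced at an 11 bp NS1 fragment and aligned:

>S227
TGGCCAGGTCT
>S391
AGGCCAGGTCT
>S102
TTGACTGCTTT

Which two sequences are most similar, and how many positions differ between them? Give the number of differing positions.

1

Pairwise Hamming distances:
  S227 vs S391: 1
  S227 vs S102: 5
  S391 vs S102: 6
The smallest is 1, between S227 and S391.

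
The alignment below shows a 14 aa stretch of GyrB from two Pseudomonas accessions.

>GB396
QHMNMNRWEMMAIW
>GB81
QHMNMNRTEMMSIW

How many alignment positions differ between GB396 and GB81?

2

Mismatches occur at site 8 (W/T), site 12 (A/S).
That gives 2 mismatches out of 14 aligned sites, so the Hamming distance is 2.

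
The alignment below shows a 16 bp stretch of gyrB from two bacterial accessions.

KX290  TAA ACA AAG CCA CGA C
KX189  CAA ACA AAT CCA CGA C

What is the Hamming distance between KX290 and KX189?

2

Differing sites — 1:T/C; 9:G/T.
That gives 2 mismatches out of 16 aligned sites, so the Hamming distance is 2.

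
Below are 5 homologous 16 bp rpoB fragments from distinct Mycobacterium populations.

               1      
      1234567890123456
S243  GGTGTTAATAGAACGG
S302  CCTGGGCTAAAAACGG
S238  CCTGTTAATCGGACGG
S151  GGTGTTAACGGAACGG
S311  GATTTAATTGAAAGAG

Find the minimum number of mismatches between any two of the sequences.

2

Pairwise Hamming distances:
  S243 vs S302: 8
  S243 vs S238: 4
  S243 vs S151: 2
  S243 vs S311: 8
  S302 vs S238: 8
  S302 vs S151: 9
  S302 vs S311: 10
  S238 vs S151: 5
  S238 vs S311: 10
  S151 vs S311: 8
The smallest is 2, between S243 and S151.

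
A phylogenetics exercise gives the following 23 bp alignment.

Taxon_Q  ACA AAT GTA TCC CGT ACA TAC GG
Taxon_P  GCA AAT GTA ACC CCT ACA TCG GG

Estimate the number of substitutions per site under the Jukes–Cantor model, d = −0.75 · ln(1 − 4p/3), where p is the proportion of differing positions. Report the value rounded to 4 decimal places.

Mismatches occur at site 1 (A/G), site 10 (T/A), site 14 (G/C), site 20 (A/C), site 21 (C/G).
p = 5/23 = 0.217391.
d = −0.75 · ln(1 − (4/3)·0.217391) = −0.75 · ln(0.710145) = −0.75 · (-0.342286) = 0.2567.

0.2567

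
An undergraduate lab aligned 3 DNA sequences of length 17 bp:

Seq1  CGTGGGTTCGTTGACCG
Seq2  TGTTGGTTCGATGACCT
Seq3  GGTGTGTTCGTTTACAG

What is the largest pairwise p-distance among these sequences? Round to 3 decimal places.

Pairwise Hamming distances:
  Seq1 vs Seq2: 4
  Seq1 vs Seq3: 4
  Seq2 vs Seq3: 7
The largest is 7 mismatches, between Seq2 and Seq3; p = 7/17 = 0.412.

0.412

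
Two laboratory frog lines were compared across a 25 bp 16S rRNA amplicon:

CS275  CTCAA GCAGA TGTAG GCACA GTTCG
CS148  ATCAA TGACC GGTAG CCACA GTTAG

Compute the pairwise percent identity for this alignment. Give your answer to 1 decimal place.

Differing sites — 1:C/A; 6:G/T; 7:C/G; 9:G/C; 10:A/C; 11:T/G; 16:G/C; 24:C/A.
17 of the 25 sites match, so the percent identity is 17/25 × 100 = 68.0%.

68.0%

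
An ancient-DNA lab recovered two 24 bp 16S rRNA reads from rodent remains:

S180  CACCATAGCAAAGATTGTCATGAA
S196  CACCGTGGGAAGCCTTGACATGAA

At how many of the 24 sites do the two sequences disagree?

Differing sites — 5:A/G; 7:A/G; 9:C/G; 12:A/G; 13:G/C; 14:A/C; 18:T/A.
That gives 7 mismatches out of 24 aligned sites, so the Hamming distance is 7.

7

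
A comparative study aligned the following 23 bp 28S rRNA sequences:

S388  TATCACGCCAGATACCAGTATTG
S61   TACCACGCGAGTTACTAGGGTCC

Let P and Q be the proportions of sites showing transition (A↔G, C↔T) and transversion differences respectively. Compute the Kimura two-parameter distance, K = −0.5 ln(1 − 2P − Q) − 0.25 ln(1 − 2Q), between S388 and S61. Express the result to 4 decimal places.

0.4757

Mismatches occur at site 3 (T→C, transition), site 9 (C→G, transversion), site 12 (A→T, transversion), site 16 (C→T, transition), site 19 (T→G, transversion), site 20 (A→G, transition), site 22 (T→C, transition), site 23 (G→C, transversion).
Of the 8 differences, 4 transitions and 4 transversions over 23 sites: P = 4/23 = 0.173913, Q = 4/23 = 0.173913.
d = −0.5·ln(0.478261) − 0.25·ln(0.652174) = −0.5·(-0.737599) − 0.25·(-0.427444) = 0.4757.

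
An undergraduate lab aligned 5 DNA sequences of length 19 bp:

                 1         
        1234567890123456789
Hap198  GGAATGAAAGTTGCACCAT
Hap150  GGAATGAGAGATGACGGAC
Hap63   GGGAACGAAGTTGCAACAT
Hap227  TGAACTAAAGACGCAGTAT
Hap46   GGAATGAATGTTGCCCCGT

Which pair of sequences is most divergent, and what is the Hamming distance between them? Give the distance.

11

Pairwise Hamming distances:
  Hap198 vs Hap150: 7
  Hap198 vs Hap63: 5
  Hap198 vs Hap227: 7
  Hap198 vs Hap46: 3
  Hap150 vs Hap63: 11
  Hap150 vs Hap227: 9
  Hap150 vs Hap46: 8
  Hap63 vs Hap227: 9
  Hap63 vs Hap46: 8
  Hap227 vs Hap46: 10
The largest is 11, between Hap150 and Hap63.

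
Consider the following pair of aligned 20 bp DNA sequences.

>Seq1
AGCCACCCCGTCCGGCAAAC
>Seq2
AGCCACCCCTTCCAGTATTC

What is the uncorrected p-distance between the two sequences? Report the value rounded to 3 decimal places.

Differing sites — 10:G/T; 14:G/A; 16:C/T; 18:A/T; 19:A/T.
There are 5 differences over 20 sites, so p = 5/20 = 0.250.

0.250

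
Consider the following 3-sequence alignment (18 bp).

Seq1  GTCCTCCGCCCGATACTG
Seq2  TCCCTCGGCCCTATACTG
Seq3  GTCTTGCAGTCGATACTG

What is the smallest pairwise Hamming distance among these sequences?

Pairwise Hamming distances:
  Seq1 vs Seq2: 4
  Seq1 vs Seq3: 5
  Seq2 vs Seq3: 9
The smallest is 4, between Seq1 and Seq2.

4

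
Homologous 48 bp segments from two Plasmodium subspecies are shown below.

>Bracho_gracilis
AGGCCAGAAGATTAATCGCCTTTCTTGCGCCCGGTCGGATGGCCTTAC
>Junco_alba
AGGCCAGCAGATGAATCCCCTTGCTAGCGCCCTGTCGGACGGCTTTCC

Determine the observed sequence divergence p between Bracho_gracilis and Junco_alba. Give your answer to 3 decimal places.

0.188

The sequences differ at positions 8 (A/C), 13 (T/G), 18 (G/C), 23 (T/G), 26 (T/A), 33 (G/T), 40 (T/C), 44 (C/T), 47 (A/C).
There are 9 differences over 48 sites, so p = 9/48 = 0.188.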